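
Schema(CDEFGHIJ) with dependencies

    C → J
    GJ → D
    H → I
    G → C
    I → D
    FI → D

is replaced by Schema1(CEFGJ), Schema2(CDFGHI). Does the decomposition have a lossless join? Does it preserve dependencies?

lossy but dependency-preserving

Lossless test: (CFG)⁺ = {CDFGJ}, which is a superkey of neither fragment — lossy.
Dependency preservation: GJ → D is not contained in any single fragment, but the restricted closure of its left-hand side across the fragments still reaches the right-hand side; the remaining FDs each lie inside some fragment. All dependencies are preserved.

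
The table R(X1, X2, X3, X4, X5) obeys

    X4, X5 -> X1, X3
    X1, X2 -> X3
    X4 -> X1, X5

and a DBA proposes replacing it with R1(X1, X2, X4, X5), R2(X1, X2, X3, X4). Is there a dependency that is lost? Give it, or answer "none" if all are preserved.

none

X4, X5 → X1, X3: restricted closure across fragments reaches X1, X3.
X1, X2 → X3 lies within R2.
X4 → X1, X5 lies within R1.
Every dependency is enforceable on the fragments, so the decomposition is dependency-preserving.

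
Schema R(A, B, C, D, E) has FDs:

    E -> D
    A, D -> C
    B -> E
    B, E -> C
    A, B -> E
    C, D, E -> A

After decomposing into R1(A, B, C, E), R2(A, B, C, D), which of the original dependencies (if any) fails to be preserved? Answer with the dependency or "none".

E -> D

Check E → D: no single fragment contains all of {D, E}, and the restricted closure of {E} across the fragments never reaches {D}.
A, D → C is preserved.
B → E is preserved.
B, E → C is preserved.
A, B → E is preserved.
C, D, E → A is preserved.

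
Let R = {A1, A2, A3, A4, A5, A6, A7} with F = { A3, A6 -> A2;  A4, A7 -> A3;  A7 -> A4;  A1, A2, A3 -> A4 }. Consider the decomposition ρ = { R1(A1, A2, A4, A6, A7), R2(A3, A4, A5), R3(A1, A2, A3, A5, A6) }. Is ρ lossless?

Chase test. Columns are A1, A2, A3, A4, A5, A6, A7; row i has aⱼ where attribute j ∈ Ri, else bᵢⱼ.
Initial tableau (one row per fragment):
  row 1: a1 a2 b13 a4 b15 a6 a7
  row 2: b21 b22 a3 a4 a5 b26 b27
  row 3: a1 a2 a3 b34 a5 a6 b37
No row becomes fully distinguished — the join is lossy.

No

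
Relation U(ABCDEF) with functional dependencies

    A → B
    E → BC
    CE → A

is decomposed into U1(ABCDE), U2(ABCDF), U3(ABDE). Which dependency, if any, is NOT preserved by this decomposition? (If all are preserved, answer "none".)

none

A → B lies within U1.
E → BC lies within U1.
CE → A lies within U1.
Every dependency is enforceable on the fragments, so the decomposition is dependency-preserving.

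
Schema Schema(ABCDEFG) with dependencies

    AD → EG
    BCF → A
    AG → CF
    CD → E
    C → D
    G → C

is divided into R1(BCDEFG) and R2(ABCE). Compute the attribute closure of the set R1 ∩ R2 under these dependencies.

BCDE

R1 ∩ R2 = {BCE}.
C → D applies, adding D
Closure: {BCDE}.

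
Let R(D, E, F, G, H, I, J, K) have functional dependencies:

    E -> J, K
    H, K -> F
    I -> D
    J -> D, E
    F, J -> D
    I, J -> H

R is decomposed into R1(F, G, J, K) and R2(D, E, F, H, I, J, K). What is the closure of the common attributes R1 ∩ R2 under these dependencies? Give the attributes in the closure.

D, E, F, J, K

R1 ∩ R2 = {F, J, K}.
J → D, E applies, adding D, E
Closure: {D, E, F, J, K}.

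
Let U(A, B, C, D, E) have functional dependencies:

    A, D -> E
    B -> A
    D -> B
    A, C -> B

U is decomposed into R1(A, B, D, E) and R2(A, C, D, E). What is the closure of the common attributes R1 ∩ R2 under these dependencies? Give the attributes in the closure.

R1 ∩ R2 = {A, D, E}.
D → B applies, adding B
Closure: {A, B, D, E}.

A, B, D, E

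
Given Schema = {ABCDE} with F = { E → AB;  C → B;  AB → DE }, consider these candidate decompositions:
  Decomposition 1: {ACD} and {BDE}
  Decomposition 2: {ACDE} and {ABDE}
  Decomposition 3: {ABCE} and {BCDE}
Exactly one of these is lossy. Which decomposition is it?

Decomposition 1

Decomposition 1: common = {D}, closure = {D} → lossy.
Decomposition 2: common = {ADE}, closure = {ABDE} → lossless.
Decomposition 3: common = {BCE}, closure = {ABCDE} → lossless.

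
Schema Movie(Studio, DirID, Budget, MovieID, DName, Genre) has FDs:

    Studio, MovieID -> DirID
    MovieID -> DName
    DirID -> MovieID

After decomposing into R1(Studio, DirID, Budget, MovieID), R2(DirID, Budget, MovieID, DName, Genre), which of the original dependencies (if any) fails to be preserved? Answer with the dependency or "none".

Studio, MovieID → DirID lies within R1.
MovieID → DName lies within R2.
DirID → MovieID lies within R1.
Every dependency is enforceable on the fragments, so the decomposition is dependency-preserving.

none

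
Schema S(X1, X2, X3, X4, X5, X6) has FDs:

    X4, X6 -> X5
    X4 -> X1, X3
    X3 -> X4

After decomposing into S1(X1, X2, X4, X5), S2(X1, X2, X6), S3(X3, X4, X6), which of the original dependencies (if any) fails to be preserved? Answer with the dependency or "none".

Check X4, X6 → X5: no single fragment contains all of {X4, X5, X6}, and the restricted closure of {X4, X6} across the fragments never reaches {X5}.
X4 → X1, X3 is preserved.
X3 → X4 is preserved.

X4, X6 -> X5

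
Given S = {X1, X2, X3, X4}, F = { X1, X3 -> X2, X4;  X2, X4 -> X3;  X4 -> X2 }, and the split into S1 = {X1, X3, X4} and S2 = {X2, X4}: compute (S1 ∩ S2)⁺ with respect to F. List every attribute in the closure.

X2, X3, X4

S1 ∩ S2 = {X4}.
X4 → X2 applies, adding X2
X2, X4 → X3 applies, adding X3
Closure: {X2, X3, X4}.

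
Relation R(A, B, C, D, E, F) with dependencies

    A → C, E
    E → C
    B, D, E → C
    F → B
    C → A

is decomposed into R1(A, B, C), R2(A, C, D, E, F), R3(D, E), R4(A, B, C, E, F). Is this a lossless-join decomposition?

Chase test. Columns are A, B, C, D, E, F; row i has aⱼ where attribute j ∈ Ri, else bᵢⱼ.
Initial tableau (one row per fragment):
  row 1: a1 a2 a3 b14 b15 b16
  row 2: a1 b22 a3 a4 a5 a6
  row 3: b31 b32 b33 a4 a5 b36
  row 4: a1 a2 a3 b44 a5 a6
Rows 1 and 2 agree on A; apply A→C, E and equate their C, E entries.
Rows 1 and 3 agree on E; apply E→C and equate their C entries.
Rows 2 and 4 agree on F; apply F→B and equate their B entries.
Rows 1 and 3 agree on C; apply C→A and equate their A entries.
Row 2 is now all distinguished symbols — the join is lossless.

Yes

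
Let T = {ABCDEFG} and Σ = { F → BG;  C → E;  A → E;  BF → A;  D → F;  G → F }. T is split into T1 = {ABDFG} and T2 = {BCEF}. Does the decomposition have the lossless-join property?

Common attributes: T1 ∩ T2 = {BF}.
Closure of {BF}: F → BG applies, adding G; BF → A applies, adding A; A → E applies, adding E. So (BF)⁺ = {ABEFG}.
The closure contains neither all of T1 = {ABDFG} nor all of T2 = {BCEF}, so the common attributes are not a superkey of either fragment. The join is lossy.

No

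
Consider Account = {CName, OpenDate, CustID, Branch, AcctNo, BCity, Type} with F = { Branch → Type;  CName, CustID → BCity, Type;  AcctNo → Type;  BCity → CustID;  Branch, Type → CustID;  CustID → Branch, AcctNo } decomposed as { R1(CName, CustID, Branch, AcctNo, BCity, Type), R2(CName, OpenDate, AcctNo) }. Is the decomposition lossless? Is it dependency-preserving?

lossy but dependency-preserving

Lossless test: (CName, AcctNo)⁺ = {CName, AcctNo, Type}, which is a superkey of neither fragment — lossy.
Dependency preservation: every FD's attributes lie within a single fragment, so each can be enforced locally — preserved.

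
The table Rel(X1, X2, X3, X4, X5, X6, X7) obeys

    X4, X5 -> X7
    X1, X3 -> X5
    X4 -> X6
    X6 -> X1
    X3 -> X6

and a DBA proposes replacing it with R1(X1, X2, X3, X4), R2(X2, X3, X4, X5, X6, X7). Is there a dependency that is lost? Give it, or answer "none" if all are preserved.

Check X6 → X1: no single fragment contains all of {X1, X6}, and the restricted closure of {X6} across the fragments never reaches {X1}.
X4, X5 → X7 is preserved.
X1, X3 → X5 is preserved.
X4 → X6 is preserved.
X3 → X6 is preserved.

X6 -> X1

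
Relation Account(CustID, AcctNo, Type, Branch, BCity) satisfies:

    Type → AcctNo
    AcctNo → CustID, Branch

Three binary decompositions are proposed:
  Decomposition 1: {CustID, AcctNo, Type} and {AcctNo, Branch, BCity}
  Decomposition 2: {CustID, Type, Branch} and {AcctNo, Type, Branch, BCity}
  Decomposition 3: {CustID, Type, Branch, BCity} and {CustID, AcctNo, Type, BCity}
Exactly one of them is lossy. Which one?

Decomposition 1: common = {AcctNo}, closure = {CustID, AcctNo, Branch} → lossy.
Decomposition 2: common = {Type, Branch}, closure = {CustID, AcctNo, Type, Branch} → lossless.
Decomposition 3: common = {CustID, Type, BCity}, closure = {CustID, AcctNo, Type, Branch, BCity} → lossless.

Decomposition 1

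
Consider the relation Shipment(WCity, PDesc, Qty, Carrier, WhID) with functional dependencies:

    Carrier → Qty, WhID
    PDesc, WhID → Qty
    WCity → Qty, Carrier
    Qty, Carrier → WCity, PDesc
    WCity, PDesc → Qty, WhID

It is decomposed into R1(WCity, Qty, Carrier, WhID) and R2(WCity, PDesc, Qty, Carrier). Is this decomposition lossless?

Yes

Common attributes: R1 ∩ R2 = {WCity, Qty, Carrier}.
Closure of {WCity, Qty, Carrier}: Carrier → Qty, WhID applies, adding WhID; Qty, Carrier → WCity, PDesc applies, adding PDesc. So (WCity, Qty, Carrier)⁺ = {WCity, PDesc, Qty, Carrier, WhID}.
This closure contains every attribute of R1, so R1 ∩ R2 → R1. The join is lossless.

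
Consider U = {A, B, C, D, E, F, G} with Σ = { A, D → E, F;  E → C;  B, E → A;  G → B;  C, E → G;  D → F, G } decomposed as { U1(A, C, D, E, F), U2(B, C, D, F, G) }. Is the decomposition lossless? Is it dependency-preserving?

lossless but not dependency-preserving

Lossless test: (C, D, F)⁺ = {B, C, D, F, G}, which contains all of one fragment — lossless.
Dependency preservation: the restricted closure of {C, E} across the fragments never reaches {G}, so C, E → G cannot be enforced without a join — not preserved.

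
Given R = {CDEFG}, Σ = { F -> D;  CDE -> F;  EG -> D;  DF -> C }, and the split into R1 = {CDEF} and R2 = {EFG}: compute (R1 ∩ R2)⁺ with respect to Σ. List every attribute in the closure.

R1 ∩ R2 = {EF}.
F → D applies, adding D
DF → C applies, adding C
Closure: {CDEF}.

CDEF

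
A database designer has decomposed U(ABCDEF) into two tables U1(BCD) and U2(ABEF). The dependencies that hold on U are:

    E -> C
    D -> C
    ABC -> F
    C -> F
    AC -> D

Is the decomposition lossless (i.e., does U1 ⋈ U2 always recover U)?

Common attributes: U1 ∩ U2 = {B}.
No dependency enlarges {B}, so (B)⁺ = {B}.
The closure contains neither all of U1 = {BCD} nor all of U2 = {ABEF}, so the common attributes are not a superkey of either fragment. The join is lossy.

No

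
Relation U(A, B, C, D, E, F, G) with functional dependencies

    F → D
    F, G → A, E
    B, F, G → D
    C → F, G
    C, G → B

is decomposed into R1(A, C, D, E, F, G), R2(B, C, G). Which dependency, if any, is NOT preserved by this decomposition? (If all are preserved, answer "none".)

none

F → D lies within R1.
F, G → A, E lies within R1.
B, F, G → D: restricted closure across fragments reaches D.
C → F, G lies within R1.
C, G → B lies within R2.
Every dependency is enforceable on the fragments, so the decomposition is dependency-preserving.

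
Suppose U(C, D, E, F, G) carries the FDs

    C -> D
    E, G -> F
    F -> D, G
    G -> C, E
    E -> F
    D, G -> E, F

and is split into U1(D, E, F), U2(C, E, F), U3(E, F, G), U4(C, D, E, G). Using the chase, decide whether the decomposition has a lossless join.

Chase test. Columns are C, D, E, F, G; row i has aⱼ where attribute j ∈ Ui, else bᵢⱼ.
Initial tableau (one row per fragment):
  row 1: b11 a2 a3 a4 b15
  row 2: a1 b22 a3 a4 b25
  row 3: b31 b32 a3 a4 a5
  row 4: a1 a2 a3 b44 a5
Rows 2 and 4 agree on C; apply C→D and equate their D entries.
Rows 3 and 4 agree on E, G; apply E, G→F and equate their F entries.
Rows 1 and 2 agree on F; apply F→D, G and equate their D, G entries.
Rows 1 and 3 agree on F; apply F→D, G and equate their D, G entries.
Rows 1 and 2 agree on G; apply G→C, E and equate their C, E entries.
Rows 1 and 3 agree on G; apply G→C, E and equate their C, E entries.
Row 1 is now all distinguished symbols — the join is lossless.

Yes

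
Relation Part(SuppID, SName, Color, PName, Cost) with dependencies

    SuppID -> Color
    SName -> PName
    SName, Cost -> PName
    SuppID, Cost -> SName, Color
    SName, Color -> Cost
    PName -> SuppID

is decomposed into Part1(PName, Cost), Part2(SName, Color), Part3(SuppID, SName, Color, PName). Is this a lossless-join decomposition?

No

Chase test. Columns are SuppID, SName, Color, PName, Cost; row i has aⱼ where attribute j ∈ Parti, else bᵢⱼ.
Initial tableau (one row per fragment):
  row 1: b11 b12 b13 a4 a5
  row 2: b21 a2 a3 b24 b25
  row 3: a1 a2 a3 a4 b35
Rows 2 and 3 agree on SName; apply SName→PName and equate their PName entries.
Rows 2 and 3 agree on SName, Color; apply SName, Color→Cost and equate their Cost entries.
Rows 1 and 2 agree on PName; apply PName→SuppID and equate their SuppID entries.
Rows 1 and 3 agree on PName; apply PName→SuppID and equate their SuppID entries.
Rows 1 and 2 agree on SuppID; apply SuppID→Color and equate their Color entries.
No row becomes fully distinguished — the join is lossy.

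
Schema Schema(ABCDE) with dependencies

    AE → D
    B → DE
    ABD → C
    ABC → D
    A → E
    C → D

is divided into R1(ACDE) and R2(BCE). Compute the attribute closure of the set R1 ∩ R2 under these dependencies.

CDE

R1 ∩ R2 = {CE}.
C → D applies, adding D
Closure: {CDE}.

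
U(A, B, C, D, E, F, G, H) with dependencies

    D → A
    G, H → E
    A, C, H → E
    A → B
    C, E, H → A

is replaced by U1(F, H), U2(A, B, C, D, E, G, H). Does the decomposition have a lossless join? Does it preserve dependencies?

Lossless test: (H)⁺ = {H}, which is a superkey of neither fragment — lossy.
Dependency preservation: every FD's attributes lie within a single fragment, so each can be enforced locally — preserved.

lossy but dependency-preserving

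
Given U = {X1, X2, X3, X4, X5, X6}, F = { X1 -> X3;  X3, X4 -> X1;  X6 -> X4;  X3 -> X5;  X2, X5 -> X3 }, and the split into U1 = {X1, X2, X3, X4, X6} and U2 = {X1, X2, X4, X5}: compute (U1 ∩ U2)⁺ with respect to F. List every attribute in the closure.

U1 ∩ U2 = {X1, X2, X4}.
X1 → X3 applies, adding X3
X3 → X5 applies, adding X5
Closure: {X1, X2, X3, X4, X5}.

X1, X2, X3, X4, X5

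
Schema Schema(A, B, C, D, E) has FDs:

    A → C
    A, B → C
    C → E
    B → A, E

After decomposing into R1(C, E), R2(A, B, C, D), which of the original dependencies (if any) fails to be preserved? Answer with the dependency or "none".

A → C lies within R2.
A, B → C lies within R2.
C → E lies within R1.
B → A, E: restricted closure across fragments reaches A, E.
Every dependency is enforceable on the fragments, so the decomposition is dependency-preserving.

none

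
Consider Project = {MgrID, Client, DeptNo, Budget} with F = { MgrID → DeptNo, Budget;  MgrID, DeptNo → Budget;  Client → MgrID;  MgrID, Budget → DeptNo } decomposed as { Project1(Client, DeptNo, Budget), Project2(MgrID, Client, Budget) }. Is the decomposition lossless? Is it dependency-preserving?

lossless but not dependency-preserving

Lossless test: (Client, Budget)⁺ = {MgrID, Client, DeptNo, Budget}, which contains all of one fragment — lossless.
Dependency preservation: the restricted closure of {MgrID} across the fragments never reaches {DeptNo, Budget}, so MgrID → DeptNo, Budget cannot be enforced without a join — not preserved.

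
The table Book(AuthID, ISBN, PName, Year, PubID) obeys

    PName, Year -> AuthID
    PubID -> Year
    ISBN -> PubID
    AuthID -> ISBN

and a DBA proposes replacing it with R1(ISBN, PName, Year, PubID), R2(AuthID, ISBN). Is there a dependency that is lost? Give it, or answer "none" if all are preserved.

PName, Year -> AuthID

Check PName, Year → AuthID: no single fragment contains all of {AuthID, PName, Year}, and the restricted closure of {PName, Year} across the fragments never reaches {AuthID}.
PubID → Year is preserved.
ISBN → PubID is preserved.
AuthID → ISBN is preserved.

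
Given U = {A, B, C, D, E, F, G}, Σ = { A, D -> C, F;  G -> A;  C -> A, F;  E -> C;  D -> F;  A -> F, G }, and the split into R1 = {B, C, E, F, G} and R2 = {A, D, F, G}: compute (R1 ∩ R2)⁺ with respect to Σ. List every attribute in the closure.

R1 ∩ R2 = {F, G}.
G → A applies, adding A
Closure: {A, F, G}.

A, F, G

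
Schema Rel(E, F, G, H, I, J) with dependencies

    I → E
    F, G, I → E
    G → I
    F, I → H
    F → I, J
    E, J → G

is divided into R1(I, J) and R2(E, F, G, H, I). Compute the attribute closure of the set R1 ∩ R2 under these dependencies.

R1 ∩ R2 = {I}.
I → E applies, adding E
Closure: {E, I}.

E, I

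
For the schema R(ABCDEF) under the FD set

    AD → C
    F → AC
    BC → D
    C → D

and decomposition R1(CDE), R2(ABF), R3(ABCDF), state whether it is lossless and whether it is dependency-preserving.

lossy but dependency-preserving

Lossless test (chase): Rows 2 and 3 agree on F; apply F→AC and equate their AC entries. Rows 2 and 3 agree on BC; apply BC→D and equate their D entries. No row becomes fully distinguished — the join is lossy.
Dependency preservation: every FD's attributes lie within a single fragment, so each can be enforced locally — preserved.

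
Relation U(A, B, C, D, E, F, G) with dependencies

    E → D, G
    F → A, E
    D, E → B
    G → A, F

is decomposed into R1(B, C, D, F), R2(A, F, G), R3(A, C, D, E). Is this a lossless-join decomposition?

Chase test. Columns are A, B, C, D, E, F, G; row i has aⱼ where attribute j ∈ Ri, else bᵢⱼ.
Initial tableau (one row per fragment):
  row 1: b11 a2 a3 a4 b15 a6 b17
  row 2: a1 b22 b23 b24 b25 a6 a7
  row 3: a1 b32 a3 a4 a5 b36 b37
Rows 1 and 2 agree on F; apply F→A, E and equate their A, E entries.
Rows 1 and 2 agree on E; apply E→D, G and equate their D, G entries.
Rows 1 and 2 agree on D, E; apply D, E→B and equate their B entries.
No row becomes fully distinguished — the join is lossy.

No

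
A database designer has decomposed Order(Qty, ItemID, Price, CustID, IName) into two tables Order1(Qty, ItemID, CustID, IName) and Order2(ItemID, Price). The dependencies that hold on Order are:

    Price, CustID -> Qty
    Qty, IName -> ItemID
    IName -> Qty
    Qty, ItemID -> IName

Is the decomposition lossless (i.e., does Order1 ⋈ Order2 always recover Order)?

No

Common attributes: Order1 ∩ Order2 = {ItemID}.
No dependency enlarges {ItemID}, so (ItemID)⁺ = {ItemID}.
The closure contains neither all of Order1 = {Qty, ItemID, CustID, IName} nor all of Order2 = {ItemID, Price}, so the common attributes are not a superkey of either fragment. The join is lossy.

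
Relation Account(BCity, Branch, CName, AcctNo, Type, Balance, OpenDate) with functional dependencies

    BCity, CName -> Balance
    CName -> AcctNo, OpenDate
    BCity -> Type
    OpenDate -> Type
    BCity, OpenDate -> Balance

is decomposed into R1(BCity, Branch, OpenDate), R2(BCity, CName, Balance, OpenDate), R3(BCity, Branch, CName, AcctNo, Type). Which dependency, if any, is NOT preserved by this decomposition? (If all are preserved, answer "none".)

Check OpenDate → Type: no single fragment contains all of {Type, OpenDate}, and the restricted closure of {OpenDate} across the fragments never reaches {Type}.
BCity, CName → Balance is preserved.
CName → AcctNo, OpenDate is preserved.
BCity → Type is preserved.
BCity, OpenDate → Balance is preserved.

OpenDate -> Type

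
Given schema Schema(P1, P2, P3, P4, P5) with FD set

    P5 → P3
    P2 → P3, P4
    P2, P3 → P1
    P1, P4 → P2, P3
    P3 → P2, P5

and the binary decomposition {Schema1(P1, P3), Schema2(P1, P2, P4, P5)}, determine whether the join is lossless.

No

Common attributes: Schema1 ∩ Schema2 = {P1}.
No dependency enlarges {P1}, so (P1)⁺ = {P1}.
The closure contains neither all of Schema1 = {P1, P3} nor all of Schema2 = {P1, P2, P4, P5}, so the common attributes are not a superkey of either fragment. The join is lossy.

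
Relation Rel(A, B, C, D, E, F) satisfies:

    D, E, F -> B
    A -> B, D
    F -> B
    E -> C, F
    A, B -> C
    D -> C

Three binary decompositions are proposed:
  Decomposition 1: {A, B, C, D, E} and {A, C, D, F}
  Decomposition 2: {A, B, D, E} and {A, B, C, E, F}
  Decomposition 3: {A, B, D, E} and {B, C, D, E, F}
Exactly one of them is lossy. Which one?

Decomposition 1

Decomposition 1: common = {A, C, D}, closure = {A, B, C, D} → lossy.
Decomposition 2: common = {A, B, E}, closure = {A, B, C, D, E, F} → lossless.
Decomposition 3: common = {B, D, E}, closure = {B, C, D, E, F} → lossless.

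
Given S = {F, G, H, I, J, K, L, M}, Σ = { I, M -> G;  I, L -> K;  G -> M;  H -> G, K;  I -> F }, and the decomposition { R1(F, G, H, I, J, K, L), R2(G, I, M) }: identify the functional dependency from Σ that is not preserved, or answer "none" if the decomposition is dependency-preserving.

none

I, M → G lies within R2.
I, L → K lies within R1.
G → M lies within R2.
H → G, K lies within R1.
I → F lies within R1.
Every dependency is enforceable on the fragments, so the decomposition is dependency-preserving.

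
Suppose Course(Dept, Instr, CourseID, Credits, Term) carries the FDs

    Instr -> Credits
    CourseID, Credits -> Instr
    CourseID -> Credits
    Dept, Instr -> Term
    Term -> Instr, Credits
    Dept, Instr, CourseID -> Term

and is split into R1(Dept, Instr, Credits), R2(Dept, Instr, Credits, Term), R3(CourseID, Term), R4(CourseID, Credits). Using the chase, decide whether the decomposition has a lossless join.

Chase test. Columns are Dept, Instr, CourseID, Credits, Term; row i has aⱼ where attribute j ∈ Ri, else bᵢⱼ.
Initial tableau (one row per fragment):
  row 1: a1 a2 b13 a4 b15
  row 2: a1 a2 b23 a4 a5
  row 3: b31 b32 a3 b34 a5
  row 4: b41 b42 a3 a4 b45
Rows 3 and 4 agree on CourseID; apply CourseID→Credits and equate their Credits entries.
Rows 1 and 2 agree on Dept, Instr; apply Dept, Instr→Term and equate their Term entries.
Rows 1 and 3 agree on Term; apply Term→Instr, Credits and equate their Instr, Credits entries.
Rows 3 and 4 agree on CourseID, Credits; apply CourseID, Credits→Instr and equate their Instr entries.
No row becomes fully distinguished — the join is lossy.

No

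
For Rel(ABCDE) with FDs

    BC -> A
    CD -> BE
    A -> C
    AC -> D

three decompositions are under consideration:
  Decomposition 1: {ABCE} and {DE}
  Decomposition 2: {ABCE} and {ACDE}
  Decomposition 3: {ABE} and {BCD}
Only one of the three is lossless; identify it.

Decomposition 2

Decomposition 1: common = {E}, closure = {E} → lossy.
Decomposition 2: common = {ACE}, closure = {ABCDE} → lossless.
Decomposition 3: common = {B}, closure = {B} → lossy.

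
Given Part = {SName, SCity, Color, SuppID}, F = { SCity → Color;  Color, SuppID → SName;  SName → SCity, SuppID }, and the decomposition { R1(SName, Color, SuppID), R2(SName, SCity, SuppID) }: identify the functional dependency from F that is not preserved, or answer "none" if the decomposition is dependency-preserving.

SCity → Color

Check SCity → Color: no single fragment contains all of {SCity, Color}, and the restricted closure of {SCity} across the fragments never reaches {Color}.
Color, SuppID → SName is preserved.
SName → SCity, SuppID is preserved.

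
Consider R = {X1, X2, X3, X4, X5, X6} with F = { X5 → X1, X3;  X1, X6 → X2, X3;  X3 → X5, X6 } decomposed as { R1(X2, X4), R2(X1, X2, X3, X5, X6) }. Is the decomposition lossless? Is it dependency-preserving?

lossy but dependency-preserving

Lossless test: (X2)⁺ = {X2}, which is a superkey of neither fragment — lossy.
Dependency preservation: every FD's attributes lie within a single fragment, so each can be enforced locally — preserved.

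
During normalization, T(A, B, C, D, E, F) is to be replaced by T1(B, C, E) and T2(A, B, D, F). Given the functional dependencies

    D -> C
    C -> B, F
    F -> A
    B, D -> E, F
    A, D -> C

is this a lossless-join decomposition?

No

Common attributes: T1 ∩ T2 = {B}.
No dependency enlarges {B}, so (B)⁺ = {B}.
The closure contains neither all of T1 = {B, C, E} nor all of T2 = {A, B, D, F}, so the common attributes are not a superkey of either fragment. The join is lossy.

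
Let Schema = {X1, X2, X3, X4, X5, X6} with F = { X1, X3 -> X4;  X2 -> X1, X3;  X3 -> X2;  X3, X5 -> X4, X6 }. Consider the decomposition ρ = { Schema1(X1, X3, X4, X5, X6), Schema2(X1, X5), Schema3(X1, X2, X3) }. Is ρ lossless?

Yes

Chase test. Columns are X1, X2, X3, X4, X5, X6; row i has aⱼ where attribute j ∈ Schemai, else bᵢⱼ.
Initial tableau (one row per fragment):
  row 1: a1 b12 a3 a4 a5 a6
  row 2: a1 b22 b23 b24 a5 b26
  row 3: a1 a2 a3 b34 b35 b36
Rows 1 and 3 agree on X1, X3; apply X1, X3→X4 and equate their X4 entries.
Rows 1 and 3 agree on X3; apply X3→X2 and equate their X2 entries.
Row 1 is now all distinguished symbols — the join is lossless.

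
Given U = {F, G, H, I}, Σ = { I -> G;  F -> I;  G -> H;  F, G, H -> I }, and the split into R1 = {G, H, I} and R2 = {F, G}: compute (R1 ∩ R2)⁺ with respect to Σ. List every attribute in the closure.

R1 ∩ R2 = {G}.
G → H applies, adding H
Closure: {G, H}.

G, H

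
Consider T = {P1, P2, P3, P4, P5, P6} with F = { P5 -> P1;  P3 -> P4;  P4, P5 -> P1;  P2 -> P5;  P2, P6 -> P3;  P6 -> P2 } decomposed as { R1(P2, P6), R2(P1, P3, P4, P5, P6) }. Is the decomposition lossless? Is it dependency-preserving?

Lossless test: (P6)⁺ = {P1, P2, P3, P4, P5, P6}, which contains all of one fragment — lossless.
Dependency preservation: the restricted closure of {P2} across the fragments never reaches {P5}, so P2 → P5 cannot be enforced without a join — not preserved.

lossless but not dependency-preserving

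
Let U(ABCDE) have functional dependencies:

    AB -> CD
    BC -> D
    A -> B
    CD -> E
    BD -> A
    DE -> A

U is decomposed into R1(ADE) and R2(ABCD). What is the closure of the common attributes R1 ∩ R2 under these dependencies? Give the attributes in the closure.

ABCDE

R1 ∩ R2 = {AD}.
A → B applies, adding B
AB → CD applies, adding C
CD → E applies, adding E
Closure: {ABCDE}.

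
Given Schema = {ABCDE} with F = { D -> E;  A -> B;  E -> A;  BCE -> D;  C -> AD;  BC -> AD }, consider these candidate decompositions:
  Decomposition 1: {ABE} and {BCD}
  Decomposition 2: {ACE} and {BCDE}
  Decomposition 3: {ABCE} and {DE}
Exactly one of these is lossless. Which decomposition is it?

Decomposition 1: common = {B}, closure = {B} → lossy.
Decomposition 2: common = {CE}, closure = {ABCDE} → lossless.
Decomposition 3: common = {E}, closure = {ABE} → lossy.

Decomposition 2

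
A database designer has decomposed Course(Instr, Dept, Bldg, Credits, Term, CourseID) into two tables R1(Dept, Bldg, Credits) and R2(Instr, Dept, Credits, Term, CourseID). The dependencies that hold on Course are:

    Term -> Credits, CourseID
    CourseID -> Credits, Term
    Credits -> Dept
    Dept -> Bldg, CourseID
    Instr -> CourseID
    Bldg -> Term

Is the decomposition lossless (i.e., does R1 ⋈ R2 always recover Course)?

Common attributes: R1 ∩ R2 = {Dept, Credits}.
Closure of {Dept, Credits}: Dept → Bldg, CourseID applies, adding Bldg, CourseID; Bldg → Term applies, adding Term. So (Dept, Credits)⁺ = {Dept, Bldg, Credits, Term, CourseID}.
This closure contains every attribute of R1, so R1 ∩ R2 → R1. The join is lossless.

Yes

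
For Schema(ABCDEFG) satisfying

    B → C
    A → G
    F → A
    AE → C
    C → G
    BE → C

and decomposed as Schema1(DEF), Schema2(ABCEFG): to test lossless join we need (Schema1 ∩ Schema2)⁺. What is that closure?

Schema1 ∩ Schema2 = {EF}.
F → A applies, adding A
AE → C applies, adding C
C → G applies, adding G
Closure: {ACEFG}.

ACEFG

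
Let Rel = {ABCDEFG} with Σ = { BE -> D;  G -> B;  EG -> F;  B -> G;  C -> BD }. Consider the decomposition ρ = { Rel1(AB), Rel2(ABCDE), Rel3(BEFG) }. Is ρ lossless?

Yes

Chase test. Columns are ABCDEFG; row i has aⱼ where attribute j ∈ Reli, else bᵢⱼ.
Initial tableau (one row per fragment):
  row 1: a1 a2 b13 b14 b15 b16 b17
  row 2: a1 a2 a3 a4 a5 b26 b27
  row 3: b31 a2 b33 b34 a5 a6 a7
Rows 2 and 3 agree on BE; apply BE→D and equate their D entries.
Rows 1 and 2 agree on B; apply B→G and equate their G entries.
Rows 1 and 3 agree on B; apply B→G and equate their G entries.
Rows 2 and 3 agree on EG; apply EG→F and equate their F entries.
Row 2 is now all distinguished symbols — the join is lossless.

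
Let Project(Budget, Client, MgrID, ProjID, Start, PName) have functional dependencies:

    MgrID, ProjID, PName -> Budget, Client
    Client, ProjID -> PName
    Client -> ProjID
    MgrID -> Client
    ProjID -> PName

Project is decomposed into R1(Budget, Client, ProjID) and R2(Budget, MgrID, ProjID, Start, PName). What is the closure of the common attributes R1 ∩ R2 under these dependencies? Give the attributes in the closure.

R1 ∩ R2 = {Budget, ProjID}.
ProjID → PName applies, adding PName
Closure: {Budget, ProjID, PName}.

Budget, ProjID, PName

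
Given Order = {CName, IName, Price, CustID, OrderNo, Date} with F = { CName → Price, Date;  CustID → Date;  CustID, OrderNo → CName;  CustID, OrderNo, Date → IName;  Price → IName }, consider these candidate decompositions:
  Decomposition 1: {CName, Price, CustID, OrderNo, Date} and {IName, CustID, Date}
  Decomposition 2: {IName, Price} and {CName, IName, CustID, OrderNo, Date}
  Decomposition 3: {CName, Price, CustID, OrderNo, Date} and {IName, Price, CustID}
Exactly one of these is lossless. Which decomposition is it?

Decomposition 1: common = {CustID, Date}, closure = {CustID, Date} → lossy.
Decomposition 2: common = {IName}, closure = {IName} → lossy.
Decomposition 3: common = {Price, CustID}, closure = {IName, Price, CustID, Date} → lossless.

Decomposition 3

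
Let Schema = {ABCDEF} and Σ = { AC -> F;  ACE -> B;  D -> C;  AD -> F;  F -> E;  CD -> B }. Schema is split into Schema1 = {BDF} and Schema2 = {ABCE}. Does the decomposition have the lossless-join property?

Common attributes: Schema1 ∩ Schema2 = {B}.
No dependency enlarges {B}, so (B)⁺ = {B}.
The closure contains neither all of Schema1 = {BDF} nor all of Schema2 = {ABCE}, so the common attributes are not a superkey of either fragment. The join is lossy.

No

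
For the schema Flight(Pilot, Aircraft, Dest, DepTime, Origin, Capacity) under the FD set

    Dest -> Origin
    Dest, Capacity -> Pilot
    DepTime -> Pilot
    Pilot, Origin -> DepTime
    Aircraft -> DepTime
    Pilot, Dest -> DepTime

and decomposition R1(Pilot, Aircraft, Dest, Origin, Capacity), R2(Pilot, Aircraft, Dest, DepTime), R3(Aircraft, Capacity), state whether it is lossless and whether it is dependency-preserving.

Lossless test (chase): Rows 1 and 2 agree on Dest; apply Dest→Origin and equate their Origin entries. Rows 1 and 2 agree on Pilot, Origin; apply Pilot, Origin→DepTime and equate their DepTime entries. Rows 1 and 3 agree on Aircraft; apply Aircraft→DepTime and equate their DepTime entries. Rows 1 and 3 agree on DepTime; apply DepTime→Pilot and equate their Pilot entries. Row 1 is now all distinguished symbols — the join is lossless.
Dependency preservation: the restricted closure of {Pilot, Origin} across the fragments never reaches {DepTime}, so Pilot, Origin → DepTime cannot be enforced without a join — not preserved.

lossless but not dependency-preserving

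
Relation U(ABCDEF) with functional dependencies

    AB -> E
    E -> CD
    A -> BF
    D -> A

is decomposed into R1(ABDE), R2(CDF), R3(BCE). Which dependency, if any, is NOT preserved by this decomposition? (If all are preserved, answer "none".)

AB → E lies within R1.
E → CD: restricted closure across fragments reaches CD.
A → BF: restricted closure across fragments reaches BF.
D → A lies within R1.
Every dependency is enforceable on the fragments, so the decomposition is dependency-preserving.

none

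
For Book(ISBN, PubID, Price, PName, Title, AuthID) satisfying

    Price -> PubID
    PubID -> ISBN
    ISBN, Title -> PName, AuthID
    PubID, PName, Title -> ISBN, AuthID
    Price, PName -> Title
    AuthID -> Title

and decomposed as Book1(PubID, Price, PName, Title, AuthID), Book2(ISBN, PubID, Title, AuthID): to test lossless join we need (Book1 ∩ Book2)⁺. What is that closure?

Book1 ∩ Book2 = {PubID, Title, AuthID}.
PubID → ISBN applies, adding ISBN
ISBN, Title → PName, AuthID applies, adding PName
Closure: {ISBN, PubID, PName, Title, AuthID}.

ISBN, PubID, PName, Title, AuthID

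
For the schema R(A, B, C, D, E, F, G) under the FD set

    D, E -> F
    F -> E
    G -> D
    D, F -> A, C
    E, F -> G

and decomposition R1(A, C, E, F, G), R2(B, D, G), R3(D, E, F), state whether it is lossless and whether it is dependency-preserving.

lossy but dependency-preserving

Lossless test (chase): Rows 1 and 2 agree on G; apply G→D and equate their D entries. Rows 1 and 3 agree on D, F; apply D, F→A, C and equate their A, C entries. Rows 1 and 3 agree on E, F; apply E, F→G and equate their G entries. No row becomes fully distinguished — the join is lossy.
Dependency preservation: D, F → A, C is not contained in any single fragment, but the restricted closure of its left-hand side across the fragments still reaches the right-hand side; the remaining FDs each lie inside some fragment. All dependencies are preserved.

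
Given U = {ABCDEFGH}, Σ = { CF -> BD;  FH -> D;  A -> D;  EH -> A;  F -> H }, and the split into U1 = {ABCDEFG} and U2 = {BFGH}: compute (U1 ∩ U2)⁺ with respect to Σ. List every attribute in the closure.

BDFGH

U1 ∩ U2 = {BFG}.
F → H applies, adding H
FH → D applies, adding D
Closure: {BDFGH}.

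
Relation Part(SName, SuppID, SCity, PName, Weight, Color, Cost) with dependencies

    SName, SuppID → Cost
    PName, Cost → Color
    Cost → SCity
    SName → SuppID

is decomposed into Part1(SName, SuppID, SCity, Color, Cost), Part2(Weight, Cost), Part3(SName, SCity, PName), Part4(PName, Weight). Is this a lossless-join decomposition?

No

Chase test. Columns are SName, SuppID, SCity, PName, Weight, Color, Cost; row i has aⱼ where attribute j ∈ Parti, else bᵢⱼ.
Initial tableau (one row per fragment):
  row 1: a1 a2 a3 b14 b15 a6 a7
  row 2: b21 b22 b23 b24 a5 b26 a7
  row 3: a1 b32 a3 a4 b35 b36 b37
  row 4: b41 b42 b43 a4 a5 b46 b47
Rows 1 and 2 agree on Cost; apply Cost→SCity and equate their SCity entries.
Rows 1 and 3 agree on SName; apply SName→SuppID and equate their SuppID entries.
Rows 1 and 3 agree on SName, SuppID; apply SName, SuppID→Cost and equate their Cost entries.
No row becomes fully distinguished — the join is lossy.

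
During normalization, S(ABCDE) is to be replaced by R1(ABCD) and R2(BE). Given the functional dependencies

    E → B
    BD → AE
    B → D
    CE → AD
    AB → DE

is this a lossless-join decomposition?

Common attributes: R1 ∩ R2 = {B}.
Closure of {B}: B → D applies, adding D; BD → AE applies, adding AE. So (B)⁺ = {ABDE}.
This closure contains every attribute of R2, so R1 ∩ R2 → R2. The join is lossless.

Yes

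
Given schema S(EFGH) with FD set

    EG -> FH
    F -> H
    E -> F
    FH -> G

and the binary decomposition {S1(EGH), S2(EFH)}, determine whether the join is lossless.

Yes

Common attributes: S1 ∩ S2 = {EH}.
Closure of {EH}: E → F applies, adding F; FH → G applies, adding G. So (EH)⁺ = {EFGH}.
This closure contains every attribute of S1, so S1 ∩ S2 → S1. The join is lossless.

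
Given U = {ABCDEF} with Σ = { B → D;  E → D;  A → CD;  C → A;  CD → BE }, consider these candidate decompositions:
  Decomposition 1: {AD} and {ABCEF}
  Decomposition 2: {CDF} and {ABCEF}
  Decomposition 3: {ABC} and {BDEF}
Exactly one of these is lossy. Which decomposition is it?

Decomposition 3

Decomposition 1: common = {A}, closure = {ABCDE} → lossless.
Decomposition 2: common = {CF}, closure = {ABCDEF} → lossless.
Decomposition 3: common = {B}, closure = {BD} → lossy.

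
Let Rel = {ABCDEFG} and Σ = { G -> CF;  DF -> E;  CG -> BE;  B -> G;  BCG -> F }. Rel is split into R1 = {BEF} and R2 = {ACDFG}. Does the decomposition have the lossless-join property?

No

Common attributes: R1 ∩ R2 = {F}.
No dependency enlarges {F}, so (F)⁺ = {F}.
The closure contains neither all of R1 = {BEF} nor all of R2 = {ACDFG}, so the common attributes are not a superkey of either fragment. The join is lossy.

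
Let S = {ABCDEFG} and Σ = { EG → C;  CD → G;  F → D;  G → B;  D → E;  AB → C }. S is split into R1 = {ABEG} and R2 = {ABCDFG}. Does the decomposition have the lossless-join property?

No

Common attributes: R1 ∩ R2 = {ABG}.
Closure of {ABG}: AB → C applies, adding C. So (ABG)⁺ = {ABCG}.
The closure contains neither all of R1 = {ABEG} nor all of R2 = {ABCDFG}, so the common attributes are not a superkey of either fragment. The join is lossy.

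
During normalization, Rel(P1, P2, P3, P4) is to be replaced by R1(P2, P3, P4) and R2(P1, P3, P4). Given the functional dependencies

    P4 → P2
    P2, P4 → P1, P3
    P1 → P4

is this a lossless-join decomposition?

Common attributes: R1 ∩ R2 = {P3, P4}.
Closure of {P3, P4}: P4 → P2 applies, adding P2; P2, P4 → P1, P3 applies, adding P1. So (P3, P4)⁺ = {P1, P2, P3, P4}.
This closure contains every attribute of R1, so R1 ∩ R2 → R1. The join is lossless.

Yes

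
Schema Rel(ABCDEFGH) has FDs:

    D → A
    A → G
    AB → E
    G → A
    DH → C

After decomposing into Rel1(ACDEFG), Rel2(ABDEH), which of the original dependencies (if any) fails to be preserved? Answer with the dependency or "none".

Check DH → C: no single fragment contains all of {CDH}, and the restricted closure of {DH} across the fragments never reaches {C}.
D → A is preserved.
A → G is preserved.
AB → E is preserved.
G → A is preserved.

DH → C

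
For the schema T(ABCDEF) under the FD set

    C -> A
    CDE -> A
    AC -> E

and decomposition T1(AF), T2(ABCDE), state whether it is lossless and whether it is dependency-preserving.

Lossless test: (A)⁺ = {A}, which is a superkey of neither fragment — lossy.
Dependency preservation: every FD's attributes lie within a single fragment, so each can be enforced locally — preserved.

lossy but dependency-preserving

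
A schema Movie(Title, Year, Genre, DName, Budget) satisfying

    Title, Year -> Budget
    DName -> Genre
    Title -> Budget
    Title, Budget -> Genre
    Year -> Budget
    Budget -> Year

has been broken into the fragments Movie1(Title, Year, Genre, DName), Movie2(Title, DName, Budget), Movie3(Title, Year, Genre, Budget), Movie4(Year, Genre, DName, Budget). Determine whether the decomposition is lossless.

Yes

Chase test. Columns are Title, Year, Genre, DName, Budget; row i has aⱼ where attribute j ∈ Moviei, else bᵢⱼ.
Initial tableau (one row per fragment):
  row 1: a1 a2 a3 a4 b15
  row 2: a1 b22 b23 a4 a5
  row 3: a1 a2 a3 b34 a5
  row 4: b41 a2 a3 a4 a5
Rows 1 and 3 agree on Title, Year; apply Title, Year→Budget and equate their Budget entries.
Rows 1 and 2 agree on DName; apply DName→Genre and equate their Genre entries.
Rows 1 and 2 agree on Budget; apply Budget→Year and equate their Year entries.
Row 1 is now all distinguished symbols — the join is lossless.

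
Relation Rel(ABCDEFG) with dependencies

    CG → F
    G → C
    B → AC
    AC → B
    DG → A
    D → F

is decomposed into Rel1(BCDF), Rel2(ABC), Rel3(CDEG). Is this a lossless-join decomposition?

Chase test. Columns are ABCDEFG; row i has aⱼ where attribute j ∈ Reli, else bᵢⱼ.
Initial tableau (one row per fragment):
  row 1: b11 a2 a3 a4 b15 a6 b17
  row 2: a1 a2 a3 b24 b25 b26 b27
  row 3: b31 b32 a3 a4 a5 b36 a7
Rows 1 and 2 agree on B; apply B→AC and equate their AC entries.
Rows 1 and 3 agree on D; apply D→F and equate their F entries.
No row becomes fully distinguished — the join is lossy.

No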